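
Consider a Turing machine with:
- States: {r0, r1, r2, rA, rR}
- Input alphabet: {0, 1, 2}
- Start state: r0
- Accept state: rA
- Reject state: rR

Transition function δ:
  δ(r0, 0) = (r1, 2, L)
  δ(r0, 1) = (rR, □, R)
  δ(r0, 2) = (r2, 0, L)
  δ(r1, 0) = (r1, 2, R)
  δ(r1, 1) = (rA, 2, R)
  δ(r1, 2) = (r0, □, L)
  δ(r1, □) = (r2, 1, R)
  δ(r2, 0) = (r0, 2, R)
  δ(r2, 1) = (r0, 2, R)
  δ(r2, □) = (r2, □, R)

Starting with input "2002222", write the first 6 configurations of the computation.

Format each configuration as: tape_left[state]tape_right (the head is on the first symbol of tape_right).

Transitions applied:
Step 1: δ(r0, 2) = (r2, 0, L)
Step 2: δ(r2, □) = (r2, □, R)
Step 3: δ(r2, 0) = (r0, 2, R)
Step 4: δ(r0, 0) = (r1, 2, L)
Step 5: δ(r1, 2) = (r0, □, L)

The first 6 configurations are:
[r0]2002222 ⊢ [r2]□0002222 ⊢ □[r2]0002222 ⊢ □2[r0]002222 ⊢ □[r1]2202222 ⊢ [r0]□□202222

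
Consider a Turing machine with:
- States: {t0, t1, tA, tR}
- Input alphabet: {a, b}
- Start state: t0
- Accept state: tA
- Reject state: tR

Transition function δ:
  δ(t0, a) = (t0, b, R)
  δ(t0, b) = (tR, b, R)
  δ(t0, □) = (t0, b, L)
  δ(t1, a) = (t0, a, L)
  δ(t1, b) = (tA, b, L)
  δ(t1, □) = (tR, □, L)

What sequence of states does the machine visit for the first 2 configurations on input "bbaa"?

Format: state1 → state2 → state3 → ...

Execution trace:
Initial: [t0]bbaa
Step 1: δ(t0, b) = (tR, b, R) → b[tR]baa

The machine reaches the reject state tR and halts.

State sequence: t0 → tR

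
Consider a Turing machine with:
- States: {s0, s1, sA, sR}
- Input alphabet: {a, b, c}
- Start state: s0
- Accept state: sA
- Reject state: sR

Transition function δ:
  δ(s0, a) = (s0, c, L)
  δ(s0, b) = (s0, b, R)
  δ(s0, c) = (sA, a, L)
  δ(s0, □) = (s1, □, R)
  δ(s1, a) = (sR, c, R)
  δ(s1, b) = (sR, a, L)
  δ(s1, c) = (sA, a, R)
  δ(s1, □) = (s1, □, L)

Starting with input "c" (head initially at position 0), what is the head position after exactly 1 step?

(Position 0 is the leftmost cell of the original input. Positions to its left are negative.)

Execution trace (head position shown):
Step 0: [s0]c  (head at position 0)
Step 1: move left → [sA]□a  (head at position -1)

After 1 step, the head is at position -1.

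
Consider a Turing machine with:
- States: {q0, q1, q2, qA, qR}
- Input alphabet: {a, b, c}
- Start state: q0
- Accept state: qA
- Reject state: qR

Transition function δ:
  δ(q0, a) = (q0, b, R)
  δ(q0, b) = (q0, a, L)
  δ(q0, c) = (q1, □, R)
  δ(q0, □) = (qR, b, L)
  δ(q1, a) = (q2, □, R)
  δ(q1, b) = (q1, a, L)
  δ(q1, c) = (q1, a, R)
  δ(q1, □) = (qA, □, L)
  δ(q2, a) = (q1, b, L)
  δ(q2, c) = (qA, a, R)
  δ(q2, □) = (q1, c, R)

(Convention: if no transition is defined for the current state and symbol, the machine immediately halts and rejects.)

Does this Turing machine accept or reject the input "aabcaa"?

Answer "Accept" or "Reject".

Execution trace:
Initial: [q0]aabcaa
Step 1: δ(q0, a) = (q0, b, R) → b[q0]abcaa
Step 2: δ(q0, a) = (q0, b, R) → bb[q0]bcaa
Step 3: δ(q0, b) = (q0, a, L) → b[q0]bacaa
Step 4: δ(q0, b) = (q0, a, L) → [q0]baacaa
Step 5: δ(q0, b) = (q0, a, L) → [q0]□aaacaa
Step 6: δ(q0, □) = (qR, b, L) → [qR]□baaacaa

The machine reaches the reject state qR and halts.

Answer: Reject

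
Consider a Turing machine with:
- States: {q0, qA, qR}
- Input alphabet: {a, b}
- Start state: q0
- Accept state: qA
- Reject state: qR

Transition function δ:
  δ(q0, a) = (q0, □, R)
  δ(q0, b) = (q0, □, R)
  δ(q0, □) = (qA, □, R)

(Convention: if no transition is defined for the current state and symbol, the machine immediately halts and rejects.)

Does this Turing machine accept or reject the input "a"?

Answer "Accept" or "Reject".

Execution trace:
Initial: [q0]a
Step 1: δ(q0, a) = (q0, □, R) → □[q0]□
Step 2: δ(q0, □) = (qA, □, R) → □□[qA]□

The machine reaches the accept state qA and halts.

Answer: Accept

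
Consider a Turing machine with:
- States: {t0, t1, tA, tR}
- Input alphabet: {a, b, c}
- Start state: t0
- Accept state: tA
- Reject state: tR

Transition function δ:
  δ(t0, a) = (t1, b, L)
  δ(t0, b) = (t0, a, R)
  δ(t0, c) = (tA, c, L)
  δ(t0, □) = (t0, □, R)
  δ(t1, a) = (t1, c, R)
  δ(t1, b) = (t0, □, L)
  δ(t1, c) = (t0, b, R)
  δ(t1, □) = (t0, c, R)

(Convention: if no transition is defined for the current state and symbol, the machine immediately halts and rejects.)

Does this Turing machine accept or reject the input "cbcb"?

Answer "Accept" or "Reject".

Execution trace:
Initial: [t0]cbcb
Step 1: δ(t0, c) = (tA, c, L) → [tA]□cbcb

The machine reaches the accept state tA and halts.

Answer: Accept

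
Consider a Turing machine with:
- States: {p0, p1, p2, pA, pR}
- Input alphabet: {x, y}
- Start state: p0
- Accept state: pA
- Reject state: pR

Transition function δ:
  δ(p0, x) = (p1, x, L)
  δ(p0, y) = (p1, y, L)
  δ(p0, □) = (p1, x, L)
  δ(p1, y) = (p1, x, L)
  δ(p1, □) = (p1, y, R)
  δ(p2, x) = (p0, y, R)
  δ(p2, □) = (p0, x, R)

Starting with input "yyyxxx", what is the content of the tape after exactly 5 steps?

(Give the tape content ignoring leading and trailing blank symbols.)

Execution trace:
Initial: [p0]yyyxxx
Step 1: δ(p0, y) = (p1, y, L) → [p1]□yyyxxx
Step 2: δ(p1, □) = (p1, y, R) → y[p1]yyyxxx
Step 3: δ(p1, y) = (p1, x, L) → [p1]yxyyxxx
Step 4: δ(p1, y) = (p1, x, L) → [p1]□xxyyxxx
Step 5: δ(p1, □) = (p1, y, R) → y[p1]xxyyxxx

No transition is defined for δ(p1, x). By convention the machine halts and rejects.

After 5 steps, the tape (ignoring leading/trailing blanks) is: yxxyyxxx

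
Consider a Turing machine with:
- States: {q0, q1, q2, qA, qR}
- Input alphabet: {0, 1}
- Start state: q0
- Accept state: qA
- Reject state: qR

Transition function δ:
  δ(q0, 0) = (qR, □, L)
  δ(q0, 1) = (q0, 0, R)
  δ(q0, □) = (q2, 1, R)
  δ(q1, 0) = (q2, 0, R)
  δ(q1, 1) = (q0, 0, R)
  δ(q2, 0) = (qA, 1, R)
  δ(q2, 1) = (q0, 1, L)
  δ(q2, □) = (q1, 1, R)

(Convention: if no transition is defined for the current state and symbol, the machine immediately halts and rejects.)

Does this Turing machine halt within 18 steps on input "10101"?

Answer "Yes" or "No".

Execution trace:
Initial: [q0]10101
Step 1: δ(q0, 1) = (q0, 0, R) → 0[q0]0101
Step 2: δ(q0, 0) = (qR, □, L) → [qR]0□101

The machine reaches the reject state qR and halts.
The machine halted after 2 steps (within the 18-step bound).

Answer: Yes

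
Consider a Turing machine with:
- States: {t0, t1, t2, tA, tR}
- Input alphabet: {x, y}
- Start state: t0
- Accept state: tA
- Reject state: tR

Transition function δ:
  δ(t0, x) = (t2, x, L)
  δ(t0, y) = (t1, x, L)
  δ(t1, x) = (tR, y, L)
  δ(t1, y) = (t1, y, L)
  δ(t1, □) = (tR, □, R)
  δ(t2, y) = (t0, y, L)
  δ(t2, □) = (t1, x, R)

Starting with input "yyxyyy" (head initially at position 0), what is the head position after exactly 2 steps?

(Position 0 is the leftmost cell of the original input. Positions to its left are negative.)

Execution trace (head position shown):
Step 0: [t0]yyxyyy  (head at position 0)
Step 1: move left → [t1]□xyxyyy  (head at position -1)
Step 2: move right → □[tR]xyxyyy  (head at position 0)

After 2 steps, the head is at position 0.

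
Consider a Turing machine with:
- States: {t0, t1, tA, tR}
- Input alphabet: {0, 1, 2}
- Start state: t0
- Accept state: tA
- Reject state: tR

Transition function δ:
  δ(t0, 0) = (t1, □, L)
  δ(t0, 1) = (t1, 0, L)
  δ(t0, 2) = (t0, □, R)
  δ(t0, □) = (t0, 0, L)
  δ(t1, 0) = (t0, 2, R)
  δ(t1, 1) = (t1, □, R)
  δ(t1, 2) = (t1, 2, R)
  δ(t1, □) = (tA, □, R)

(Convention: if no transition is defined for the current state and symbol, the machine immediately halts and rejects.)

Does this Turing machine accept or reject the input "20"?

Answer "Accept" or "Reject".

Execution trace:
Initial: [t0]20
Step 1: δ(t0, 2) = (t0, □, R) → □[t0]0
Step 2: δ(t0, 0) = (t1, □, L) → [t1]□□
Step 3: δ(t1, □) = (tA, □, R) → □[tA]□

The machine reaches the accept state tA and halts.

Answer: Accept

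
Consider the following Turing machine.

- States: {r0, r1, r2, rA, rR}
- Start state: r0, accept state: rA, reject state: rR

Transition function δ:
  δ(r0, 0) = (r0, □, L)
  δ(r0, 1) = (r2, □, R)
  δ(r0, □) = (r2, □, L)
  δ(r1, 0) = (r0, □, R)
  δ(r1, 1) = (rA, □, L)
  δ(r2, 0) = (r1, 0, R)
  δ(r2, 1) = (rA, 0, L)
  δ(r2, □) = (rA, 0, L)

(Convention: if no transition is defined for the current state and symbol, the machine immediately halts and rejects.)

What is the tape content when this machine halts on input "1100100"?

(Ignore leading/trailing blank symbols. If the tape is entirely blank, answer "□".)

Execution trace:
Initial: [r0]1100100
Step 1: δ(r0, 1) = (r2, □, R) → □[r2]100100
Step 2: δ(r2, 1) = (rA, 0, L) → [rA]□000100

The machine reaches the accept state rA and halts.

Final tape (ignoring leading/trailing blanks): 000100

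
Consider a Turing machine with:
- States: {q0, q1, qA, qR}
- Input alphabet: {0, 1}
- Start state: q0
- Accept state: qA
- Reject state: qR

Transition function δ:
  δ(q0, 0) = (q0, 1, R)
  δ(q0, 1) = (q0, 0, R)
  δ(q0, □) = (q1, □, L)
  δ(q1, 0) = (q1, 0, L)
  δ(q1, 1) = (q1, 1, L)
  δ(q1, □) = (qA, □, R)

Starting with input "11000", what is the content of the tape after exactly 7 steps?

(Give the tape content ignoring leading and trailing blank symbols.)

Execution trace:
Initial: [q0]11000
Step 1: δ(q0, 1) = (q0, 0, R) → 0[q0]1000
Step 2: δ(q0, 1) = (q0, 0, R) → 00[q0]000
Step 3: δ(q0, 0) = (q0, 1, R) → 001[q0]00
Step 4: δ(q0, 0) = (q0, 1, R) → 0011[q0]0
Step 5: δ(q0, 0) = (q0, 1, R) → 00111[q0]□
Step 6: δ(q0, □) = (q1, □, L) → 0011[q1]1□
Step 7: δ(q1, 1) = (q1, 1, L) → 001[q1]11□

After 7 steps, the tape (ignoring leading/trailing blanks) is: 00111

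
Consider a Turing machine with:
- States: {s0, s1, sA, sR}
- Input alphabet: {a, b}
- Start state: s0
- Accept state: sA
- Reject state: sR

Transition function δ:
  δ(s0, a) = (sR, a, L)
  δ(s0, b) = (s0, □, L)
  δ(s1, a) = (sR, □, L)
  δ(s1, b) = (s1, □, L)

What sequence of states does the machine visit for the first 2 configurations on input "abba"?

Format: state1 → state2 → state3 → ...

Execution trace:
Initial: [s0]abba
Step 1: δ(s0, a) = (sR, a, L) → [sR]□abba

The machine reaches the reject state sR and halts.

State sequence: s0 → sR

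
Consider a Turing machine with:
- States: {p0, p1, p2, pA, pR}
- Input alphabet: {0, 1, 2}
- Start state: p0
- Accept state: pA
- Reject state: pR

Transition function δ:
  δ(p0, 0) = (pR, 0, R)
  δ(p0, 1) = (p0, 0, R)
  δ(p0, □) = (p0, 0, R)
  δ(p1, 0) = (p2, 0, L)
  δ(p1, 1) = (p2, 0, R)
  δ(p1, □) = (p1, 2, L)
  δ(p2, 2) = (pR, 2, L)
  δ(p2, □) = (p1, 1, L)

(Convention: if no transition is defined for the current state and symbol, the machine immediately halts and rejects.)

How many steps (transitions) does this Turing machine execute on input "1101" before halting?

Execution trace:
Initial: [p0]1101
Step 1: δ(p0, 1) = (p0, 0, R) → 0[p0]101
Step 2: δ(p0, 1) = (p0, 0, R) → 00[p0]01
Step 3: δ(p0, 0) = (pR, 0, R) → 000[pR]1

The machine reaches the reject state pR and halts.

The machine executed 3 steps before halting.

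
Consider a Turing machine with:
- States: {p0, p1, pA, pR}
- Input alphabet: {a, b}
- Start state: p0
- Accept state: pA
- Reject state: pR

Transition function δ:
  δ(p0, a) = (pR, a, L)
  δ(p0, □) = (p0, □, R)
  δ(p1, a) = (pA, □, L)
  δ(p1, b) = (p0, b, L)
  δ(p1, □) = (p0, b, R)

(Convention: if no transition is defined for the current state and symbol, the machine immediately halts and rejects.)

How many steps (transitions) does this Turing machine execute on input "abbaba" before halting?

Execution trace:
Initial: [p0]abbaba
Step 1: δ(p0, a) = (pR, a, L) → [pR]□abbaba

The machine reaches the reject state pR and halts.

The machine executed 1 step before halting.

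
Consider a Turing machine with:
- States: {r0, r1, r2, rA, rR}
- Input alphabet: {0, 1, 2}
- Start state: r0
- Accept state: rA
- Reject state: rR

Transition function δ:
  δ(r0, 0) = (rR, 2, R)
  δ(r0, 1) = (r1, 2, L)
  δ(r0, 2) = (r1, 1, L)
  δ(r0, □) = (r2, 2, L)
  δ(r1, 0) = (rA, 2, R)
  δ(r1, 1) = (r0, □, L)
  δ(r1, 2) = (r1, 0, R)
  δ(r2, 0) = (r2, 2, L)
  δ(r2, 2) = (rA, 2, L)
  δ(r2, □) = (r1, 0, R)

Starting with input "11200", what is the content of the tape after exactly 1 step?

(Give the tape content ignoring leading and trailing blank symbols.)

Execution trace:
Initial: [r0]11200
Step 1: δ(r0, 1) = (r1, 2, L) → [r1]□21200

No transition is defined for δ(r1, □). By convention the machine halts and rejects.

After 1 step, the tape (ignoring leading/trailing blanks) is: 21200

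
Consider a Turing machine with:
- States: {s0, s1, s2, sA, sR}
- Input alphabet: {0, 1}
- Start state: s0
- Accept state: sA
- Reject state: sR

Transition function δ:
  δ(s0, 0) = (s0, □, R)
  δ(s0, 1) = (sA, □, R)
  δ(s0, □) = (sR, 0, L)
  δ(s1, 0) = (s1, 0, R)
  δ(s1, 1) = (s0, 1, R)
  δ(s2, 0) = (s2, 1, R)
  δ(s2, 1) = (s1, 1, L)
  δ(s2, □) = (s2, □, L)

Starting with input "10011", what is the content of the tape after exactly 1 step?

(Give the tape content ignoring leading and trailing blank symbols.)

Execution trace:
Initial: [s0]10011
Step 1: δ(s0, 1) = (sA, □, R) → □[sA]0011

The machine reaches the accept state sA and halts.

After 1 step, the tape (ignoring leading/trailing blanks) is: 0011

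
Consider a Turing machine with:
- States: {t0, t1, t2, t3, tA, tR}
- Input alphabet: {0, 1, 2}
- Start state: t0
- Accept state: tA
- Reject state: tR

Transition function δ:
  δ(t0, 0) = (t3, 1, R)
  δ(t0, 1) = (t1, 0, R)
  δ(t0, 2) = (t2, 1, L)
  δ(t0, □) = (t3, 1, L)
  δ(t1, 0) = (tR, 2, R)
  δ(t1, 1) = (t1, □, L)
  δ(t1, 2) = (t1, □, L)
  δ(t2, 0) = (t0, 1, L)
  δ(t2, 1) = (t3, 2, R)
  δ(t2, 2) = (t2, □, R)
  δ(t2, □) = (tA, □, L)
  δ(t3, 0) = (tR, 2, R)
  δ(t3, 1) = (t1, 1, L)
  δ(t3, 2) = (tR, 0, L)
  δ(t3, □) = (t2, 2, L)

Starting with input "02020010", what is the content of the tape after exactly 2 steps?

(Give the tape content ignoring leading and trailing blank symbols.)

Execution trace:
Initial: [t0]02020010
Step 1: δ(t0, 0) = (t3, 1, R) → 1[t3]2020010
Step 2: δ(t3, 2) = (tR, 0, L) → [tR]10020010

The machine reaches the reject state tR and halts.

After 2 steps, the tape (ignoring leading/trailing blanks) is: 10020010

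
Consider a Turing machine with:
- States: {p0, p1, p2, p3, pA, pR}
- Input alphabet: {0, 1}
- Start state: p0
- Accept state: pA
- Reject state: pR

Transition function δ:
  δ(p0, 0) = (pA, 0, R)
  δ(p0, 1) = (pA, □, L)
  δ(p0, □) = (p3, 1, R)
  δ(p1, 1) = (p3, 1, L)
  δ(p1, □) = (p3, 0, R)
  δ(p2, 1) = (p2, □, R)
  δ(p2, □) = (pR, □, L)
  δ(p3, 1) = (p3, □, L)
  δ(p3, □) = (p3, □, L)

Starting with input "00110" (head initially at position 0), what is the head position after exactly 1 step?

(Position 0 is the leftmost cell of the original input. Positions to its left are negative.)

Execution trace (head position shown):
Step 0: [p0]00110  (head at position 0)
Step 1: move right → 0[pA]0110  (head at position 1)

After 1 step, the head is at position 1.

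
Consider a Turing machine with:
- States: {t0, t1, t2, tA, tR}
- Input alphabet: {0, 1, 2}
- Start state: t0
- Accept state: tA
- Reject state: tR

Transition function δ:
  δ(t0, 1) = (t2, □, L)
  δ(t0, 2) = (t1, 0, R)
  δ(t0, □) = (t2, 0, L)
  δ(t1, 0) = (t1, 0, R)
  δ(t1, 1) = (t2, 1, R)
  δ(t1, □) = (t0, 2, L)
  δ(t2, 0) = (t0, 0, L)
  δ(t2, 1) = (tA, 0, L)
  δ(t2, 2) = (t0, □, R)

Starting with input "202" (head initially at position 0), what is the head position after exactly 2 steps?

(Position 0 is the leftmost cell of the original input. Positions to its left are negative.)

Execution trace (head position shown):
Step 0: [t0]202  (head at position 0)
Step 1: move right → 0[t1]02  (head at position 1)
Step 2: move right → 00[t1]2  (head at position 2)

After 2 steps, the head is at position 2.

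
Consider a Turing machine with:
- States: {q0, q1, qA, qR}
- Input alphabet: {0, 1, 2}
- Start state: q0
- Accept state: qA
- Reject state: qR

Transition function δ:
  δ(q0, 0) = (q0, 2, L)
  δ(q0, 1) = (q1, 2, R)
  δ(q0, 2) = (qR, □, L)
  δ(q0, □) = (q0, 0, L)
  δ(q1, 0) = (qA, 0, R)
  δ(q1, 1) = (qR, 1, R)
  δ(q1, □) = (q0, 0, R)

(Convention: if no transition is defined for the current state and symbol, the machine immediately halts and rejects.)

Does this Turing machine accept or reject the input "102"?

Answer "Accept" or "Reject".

Execution trace:
Initial: [q0]102
Step 1: δ(q0, 1) = (q1, 2, R) → 2[q1]02
Step 2: δ(q1, 0) = (qA, 0, R) → 20[qA]2

The machine reaches the accept state qA and halts.

Answer: Accept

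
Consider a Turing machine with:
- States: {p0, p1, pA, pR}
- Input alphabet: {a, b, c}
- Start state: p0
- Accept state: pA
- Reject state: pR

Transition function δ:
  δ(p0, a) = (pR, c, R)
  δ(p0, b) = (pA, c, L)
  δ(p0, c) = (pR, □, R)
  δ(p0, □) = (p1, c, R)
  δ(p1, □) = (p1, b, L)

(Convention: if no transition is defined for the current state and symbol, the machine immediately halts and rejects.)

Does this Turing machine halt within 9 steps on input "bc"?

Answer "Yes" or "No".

Execution trace:
Initial: [p0]bc
Step 1: δ(p0, b) = (pA, c, L) → [pA]□cc

The machine reaches the accept state pA and halts.
The machine halted after 1 step (within the 9-step bound).

Answer: Yes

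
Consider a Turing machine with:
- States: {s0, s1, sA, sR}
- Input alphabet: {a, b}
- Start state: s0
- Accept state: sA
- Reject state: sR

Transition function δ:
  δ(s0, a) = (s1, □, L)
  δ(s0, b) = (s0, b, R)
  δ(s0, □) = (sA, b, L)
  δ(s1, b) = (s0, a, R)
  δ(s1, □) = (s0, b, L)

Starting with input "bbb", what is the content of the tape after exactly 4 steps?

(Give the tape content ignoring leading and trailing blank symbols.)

Execution trace:
Initial: [s0]bbb
Step 1: δ(s0, b) = (s0, b, R) → b[s0]bb
Step 2: δ(s0, b) = (s0, b, R) → bb[s0]b
Step 3: δ(s0, b) = (s0, b, R) → bbb[s0]□
Step 4: δ(s0, □) = (sA, b, L) → bb[sA]bb

The machine reaches the accept state sA and halts.

After 4 steps, the tape (ignoring leading/trailing blanks) is: bbbb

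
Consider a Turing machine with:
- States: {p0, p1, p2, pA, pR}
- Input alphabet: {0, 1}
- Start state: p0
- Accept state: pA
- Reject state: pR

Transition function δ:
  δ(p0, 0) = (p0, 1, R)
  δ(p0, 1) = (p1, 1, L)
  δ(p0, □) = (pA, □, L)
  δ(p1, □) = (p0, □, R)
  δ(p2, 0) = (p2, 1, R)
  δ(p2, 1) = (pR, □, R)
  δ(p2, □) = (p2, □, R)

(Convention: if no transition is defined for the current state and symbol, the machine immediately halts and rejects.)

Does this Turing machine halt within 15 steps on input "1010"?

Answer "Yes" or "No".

Execution trace:
Initial: [p0]1010
Step 1: δ(p0, 1) = (p1, 1, L) → [p1]□1010
Step 2: δ(p1, □) = (p0, □, R) → □[p0]1010
Step 3: δ(p0, 1) = (p1, 1, L) → [p1]□1010
Step 4: δ(p1, □) = (p0, □, R) → □[p0]1010
Step 5: δ(p0, 1) = (p1, 1, L) → [p1]□1010
Step 6: δ(p1, □) = (p0, □, R) → □[p0]1010
Step 7: δ(p0, 1) = (p1, 1, L) → [p1]□1010
Step 8: δ(p1, □) = (p0, □, R) → □[p0]1010
Step 9: δ(p0, 1) = (p1, 1, L) → [p1]□1010
Step 10: δ(p1, □) = (p0, □, R) → □[p0]1010
Step 11: δ(p0, 1) = (p1, 1, L) → [p1]□1010
Step 12: δ(p1, □) = (p0, □, R) → □[p0]1010
Step 13: δ(p0, 1) = (p1, 1, L) → [p1]□1010
Step 14: δ(p1, □) = (p0, □, R) → □[p0]1010
Step 15: δ(p0, 1) = (p1, 1, L) → [p1]□1010

The machine has not reached a halting state after 15 steps.
The machine did not halt within the 15-step bound.

Answer: No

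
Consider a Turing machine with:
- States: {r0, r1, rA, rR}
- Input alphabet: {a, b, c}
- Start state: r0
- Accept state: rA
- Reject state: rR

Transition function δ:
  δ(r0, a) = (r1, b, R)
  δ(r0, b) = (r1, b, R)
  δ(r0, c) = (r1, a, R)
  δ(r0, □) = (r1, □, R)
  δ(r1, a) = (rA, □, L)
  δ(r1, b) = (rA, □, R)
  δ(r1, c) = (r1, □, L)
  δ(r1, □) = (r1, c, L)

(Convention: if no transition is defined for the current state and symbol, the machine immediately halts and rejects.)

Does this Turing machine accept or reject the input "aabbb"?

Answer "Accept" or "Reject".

Execution trace:
Initial: [r0]aabbb
Step 1: δ(r0, a) = (r1, b, R) → b[r1]abbb
Step 2: δ(r1, a) = (rA, □, L) → [rA]b□bbb

The machine reaches the accept state rA and halts.

Answer: Accept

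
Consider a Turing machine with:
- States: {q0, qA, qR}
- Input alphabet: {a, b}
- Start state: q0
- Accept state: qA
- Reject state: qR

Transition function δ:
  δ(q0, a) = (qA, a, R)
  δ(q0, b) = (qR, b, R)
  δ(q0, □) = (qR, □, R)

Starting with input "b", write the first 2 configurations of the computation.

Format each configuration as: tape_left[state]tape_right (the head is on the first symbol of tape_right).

Transitions applied:
Step 1: δ(q0, b) = (qR, b, R)

The first 2 configurations are:
[q0]b ⊢ b[qR]□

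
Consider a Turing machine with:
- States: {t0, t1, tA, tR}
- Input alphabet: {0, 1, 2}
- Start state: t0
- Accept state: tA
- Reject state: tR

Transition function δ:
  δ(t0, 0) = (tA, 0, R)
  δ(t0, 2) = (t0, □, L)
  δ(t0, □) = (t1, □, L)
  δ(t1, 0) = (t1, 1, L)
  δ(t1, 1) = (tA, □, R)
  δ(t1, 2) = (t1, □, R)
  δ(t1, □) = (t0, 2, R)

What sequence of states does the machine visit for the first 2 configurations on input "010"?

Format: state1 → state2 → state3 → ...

Execution trace:
Initial: [t0]010
Step 1: δ(t0, 0) = (tA, 0, R) → 0[tA]10

The machine reaches the accept state tA and halts.

State sequence: t0 → tA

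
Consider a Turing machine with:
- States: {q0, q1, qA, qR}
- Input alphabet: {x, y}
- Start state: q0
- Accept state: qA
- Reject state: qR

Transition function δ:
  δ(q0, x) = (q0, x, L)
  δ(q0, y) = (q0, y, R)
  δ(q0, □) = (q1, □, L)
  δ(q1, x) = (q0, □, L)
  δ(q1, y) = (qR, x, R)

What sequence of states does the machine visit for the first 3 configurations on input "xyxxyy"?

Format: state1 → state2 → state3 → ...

Execution trace:
Initial: [q0]xyxxyy
Step 1: δ(q0, x) = (q0, x, L) → [q0]□xyxxyy
Step 2: δ(q0, □) = (q1, □, L) → [q1]□□xyxxyy

No transition is defined for δ(q1, □). By convention the machine halts and rejects.

State sequence: q0 → q0 → q1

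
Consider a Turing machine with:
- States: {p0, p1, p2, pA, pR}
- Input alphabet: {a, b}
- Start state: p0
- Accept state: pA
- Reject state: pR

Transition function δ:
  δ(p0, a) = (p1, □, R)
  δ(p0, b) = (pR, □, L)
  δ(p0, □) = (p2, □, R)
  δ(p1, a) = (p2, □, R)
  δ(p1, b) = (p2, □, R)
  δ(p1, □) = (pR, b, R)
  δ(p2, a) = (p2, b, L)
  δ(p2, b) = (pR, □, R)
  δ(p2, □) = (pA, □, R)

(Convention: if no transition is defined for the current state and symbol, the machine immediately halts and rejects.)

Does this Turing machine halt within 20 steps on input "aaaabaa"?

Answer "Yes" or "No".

Execution trace:
Initial: [p0]aaaabaa
Step 1: δ(p0, a) = (p1, □, R) → □[p1]aaabaa
Step 2: δ(p1, a) = (p2, □, R) → □□[p2]aabaa
Step 3: δ(p2, a) = (p2, b, L) → □[p2]□babaa
Step 4: δ(p2, □) = (pA, □, R) → □□[pA]babaa

The machine reaches the accept state pA and halts.
The machine halted after 4 steps (within the 20-step bound).

Answer: Yes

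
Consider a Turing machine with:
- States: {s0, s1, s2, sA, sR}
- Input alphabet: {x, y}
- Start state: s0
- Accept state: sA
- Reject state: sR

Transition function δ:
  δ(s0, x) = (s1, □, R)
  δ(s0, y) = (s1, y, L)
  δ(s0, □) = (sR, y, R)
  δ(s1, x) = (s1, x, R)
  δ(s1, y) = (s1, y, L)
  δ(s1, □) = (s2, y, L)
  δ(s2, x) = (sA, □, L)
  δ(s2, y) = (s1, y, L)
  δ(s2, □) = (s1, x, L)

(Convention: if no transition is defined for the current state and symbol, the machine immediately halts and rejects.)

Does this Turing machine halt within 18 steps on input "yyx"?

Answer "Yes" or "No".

Execution trace:
Initial: [s0]yyx
Step 1: δ(s0, y) = (s1, y, L) → [s1]□yyx
Step 2: δ(s1, □) = (s2, y, L) → [s2]□yyyx
Step 3: δ(s2, □) = (s1, x, L) → [s1]□xyyyx
Step 4: δ(s1, □) = (s2, y, L) → [s2]□yxyyyx
Step 5: δ(s2, □) = (s1, x, L) → [s1]□xyxyyyx
Step 6: δ(s1, □) = (s2, y, L) → [s2]□yxyxyyyx
Step 7: δ(s2, □) = (s1, x, L) → [s1]□xyxyxyyyx
Step 8: δ(s1, □) = (s2, y, L) → [s2]□yxyxyxyyyx
Step 9: δ(s2, □) = (s1, x, L) → [s1]□xyxyxyxyyyx
Step 10: δ(s1, □) = (s2, y, L) → [s2]□yxyxyxyxyyyx
Step 11: δ(s2, □) = (s1, x, L) → [s1]□xyxyxyxyxyyyx
Step 12: δ(s1, □) = (s2, y, L) → [s2]□yxyxyxyxyxyyyx
Step 13: δ(s2, □) = (s1, x, L) → [s1]□xyxyxyxyxyxyyyx
Step 14: δ(s1, □) = (s2, y, L) → [s2]□yxyxyxyxyxyxyyyx
Step 15: δ(s2, □) = (s1, x, L) → [s1]□xyxyxyxyxyxyxyyyx
Step 16: δ(s1, □) = (s2, y, L) → [s2]□yxyxyxyxyxyxyxyyyx
Step 17: δ(s2, □) = (s1, x, L) → [s1]□xyxyxyxyxyxyxyxyyyx
Step 18: δ(s1, □) = (s2, y, L) → [s2]□yxyxyxyxyxyxyxyxyyyx

The machine has not reached a halting state after 18 steps.
The machine did not halt within the 18-step bound.

Answer: No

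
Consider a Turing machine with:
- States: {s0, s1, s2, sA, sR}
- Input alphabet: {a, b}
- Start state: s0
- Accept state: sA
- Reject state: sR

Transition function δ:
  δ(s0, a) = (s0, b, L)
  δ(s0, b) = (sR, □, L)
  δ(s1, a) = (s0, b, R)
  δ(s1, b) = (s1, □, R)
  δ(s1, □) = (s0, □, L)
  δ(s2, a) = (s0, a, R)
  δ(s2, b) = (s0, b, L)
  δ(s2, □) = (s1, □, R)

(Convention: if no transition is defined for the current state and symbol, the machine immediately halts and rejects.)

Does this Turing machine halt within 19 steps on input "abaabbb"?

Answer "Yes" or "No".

Execution trace:
Initial: [s0]abaabbb
Step 1: δ(s0, a) = (s0, b, L) → [s0]□bbaabbb

No transition is defined for δ(s0, □). By convention the machine halts and rejects.
The machine halted after 1 step (within the 19-step bound).

Answer: Yes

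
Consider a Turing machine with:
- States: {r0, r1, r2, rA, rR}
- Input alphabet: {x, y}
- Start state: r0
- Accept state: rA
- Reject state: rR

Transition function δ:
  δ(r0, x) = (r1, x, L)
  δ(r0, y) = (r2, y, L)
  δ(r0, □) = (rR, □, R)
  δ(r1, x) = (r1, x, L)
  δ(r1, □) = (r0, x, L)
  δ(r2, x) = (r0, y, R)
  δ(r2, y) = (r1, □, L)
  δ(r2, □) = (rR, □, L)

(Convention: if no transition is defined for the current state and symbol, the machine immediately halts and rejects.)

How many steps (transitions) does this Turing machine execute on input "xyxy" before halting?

Execution trace:
Initial: [r0]xyxy
Step 1: δ(r0, x) = (r1, x, L) → [r1]□xyxy
Step 2: δ(r1, □) = (r0, x, L) → [r0]□xxyxy
Step 3: δ(r0, □) = (rR, □, R) → □[rR]xxyxy

The machine reaches the reject state rR and halts.

The machine executed 3 steps before halting.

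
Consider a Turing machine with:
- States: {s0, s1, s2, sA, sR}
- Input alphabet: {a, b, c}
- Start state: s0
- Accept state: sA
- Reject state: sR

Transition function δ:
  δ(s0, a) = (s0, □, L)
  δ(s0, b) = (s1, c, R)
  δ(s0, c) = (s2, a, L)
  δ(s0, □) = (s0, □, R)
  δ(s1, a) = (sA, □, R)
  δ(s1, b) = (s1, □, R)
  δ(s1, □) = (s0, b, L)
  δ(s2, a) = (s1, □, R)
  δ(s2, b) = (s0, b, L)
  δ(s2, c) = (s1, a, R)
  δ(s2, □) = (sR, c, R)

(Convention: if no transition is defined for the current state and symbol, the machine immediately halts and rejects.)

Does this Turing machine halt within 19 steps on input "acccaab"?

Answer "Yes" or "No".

Execution trace:
Initial: [s0]acccaab
Step 1: δ(s0, a) = (s0, □, L) → [s0]□□cccaab
Step 2: δ(s0, □) = (s0, □, R) → □[s0]□cccaab
Step 3: δ(s0, □) = (s0, □, R) → □□[s0]cccaab
Step 4: δ(s0, c) = (s2, a, L) → □[s2]□accaab
Step 5: δ(s2, □) = (sR, c, R) → □c[sR]accaab

The machine reaches the reject state sR and halts.
The machine halted after 5 steps (within the 19-step bound).

Answer: Yes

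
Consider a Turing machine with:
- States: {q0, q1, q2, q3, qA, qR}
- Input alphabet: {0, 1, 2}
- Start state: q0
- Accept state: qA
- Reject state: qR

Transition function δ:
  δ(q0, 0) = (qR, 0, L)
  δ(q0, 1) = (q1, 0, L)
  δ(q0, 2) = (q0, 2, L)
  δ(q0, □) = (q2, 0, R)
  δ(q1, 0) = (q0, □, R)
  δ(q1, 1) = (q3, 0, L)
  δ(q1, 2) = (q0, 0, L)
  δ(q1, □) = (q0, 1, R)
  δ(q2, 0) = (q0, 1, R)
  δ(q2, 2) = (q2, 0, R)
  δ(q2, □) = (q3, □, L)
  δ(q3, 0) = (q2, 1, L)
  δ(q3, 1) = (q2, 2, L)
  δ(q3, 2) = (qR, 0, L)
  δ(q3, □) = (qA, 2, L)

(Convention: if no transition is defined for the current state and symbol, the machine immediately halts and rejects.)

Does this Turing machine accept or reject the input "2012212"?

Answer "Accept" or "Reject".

Execution trace:
Initial: [q0]2012212
Step 1: δ(q0, 2) = (q0, 2, L) → [q0]□2012212
Step 2: δ(q0, □) = (q2, 0, R) → 0[q2]2012212
Step 3: δ(q2, 2) = (q2, 0, R) → 00[q2]012212
Step 4: δ(q2, 0) = (q0, 1, R) → 001[q0]12212
Step 5: δ(q0, 1) = (q1, 0, L) → 00[q1]102212
Step 6: δ(q1, 1) = (q3, 0, L) → 0[q3]0002212
Step 7: δ(q3, 0) = (q2, 1, L) → [q2]01002212
Step 8: δ(q2, 0) = (q0, 1, R) → 1[q0]1002212
Step 9: δ(q0, 1) = (q1, 0, L) → [q1]10002212
Step 10: δ(q1, 1) = (q3, 0, L) → [q3]□00002212
Step 11: δ(q3, □) = (qA, 2, L) → [qA]□200002212

The machine reaches the accept state qA and halts.

Answer: Accept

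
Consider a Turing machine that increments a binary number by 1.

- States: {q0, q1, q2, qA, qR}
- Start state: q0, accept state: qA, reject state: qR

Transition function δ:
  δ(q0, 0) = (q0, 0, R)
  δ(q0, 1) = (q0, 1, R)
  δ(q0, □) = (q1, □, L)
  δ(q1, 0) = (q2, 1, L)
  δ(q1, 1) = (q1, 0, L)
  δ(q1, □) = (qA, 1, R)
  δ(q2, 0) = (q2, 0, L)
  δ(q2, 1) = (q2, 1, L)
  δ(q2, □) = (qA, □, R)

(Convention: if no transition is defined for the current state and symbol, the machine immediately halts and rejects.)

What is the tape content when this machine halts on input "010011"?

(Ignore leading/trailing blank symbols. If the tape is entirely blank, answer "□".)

Execution trace:
Initial: [q0]010011
Step 1: δ(q0, 0) = (q0, 0, R) → 0[q0]10011
Step 2: δ(q0, 1) = (q0, 1, R) → 01[q0]0011
Step 3: δ(q0, 0) = (q0, 0, R) → 010[q0]011
Step 4: δ(q0, 0) = (q0, 0, R) → 0100[q0]11
Step 5: δ(q0, 1) = (q0, 1, R) → 01001[q0]1
Step 6: δ(q0, 1) = (q0, 1, R) → 010011[q0]□
Step 7: δ(q0, □) = (q1, □, L) → 01001[q1]1□
Step 8: δ(q1, 1) = (q1, 0, L) → 0100[q1]10□
Step 9: δ(q1, 1) = (q1, 0, L) → 010[q1]000□
Step 10: δ(q1, 0) = (q2, 1, L) → 01[q2]0100□
Step 11: δ(q2, 0) = (q2, 0, L) → 0[q2]10100□
Step 12: δ(q2, 1) = (q2, 1, L) → [q2]010100□
Step 13: δ(q2, 0) = (q2, 0, L) → [q2]□010100□
Step 14: δ(q2, □) = (qA, □, R) → □[qA]010100□

The machine reaches the accept state qA and halts.

Final tape (ignoring leading/trailing blanks): 010100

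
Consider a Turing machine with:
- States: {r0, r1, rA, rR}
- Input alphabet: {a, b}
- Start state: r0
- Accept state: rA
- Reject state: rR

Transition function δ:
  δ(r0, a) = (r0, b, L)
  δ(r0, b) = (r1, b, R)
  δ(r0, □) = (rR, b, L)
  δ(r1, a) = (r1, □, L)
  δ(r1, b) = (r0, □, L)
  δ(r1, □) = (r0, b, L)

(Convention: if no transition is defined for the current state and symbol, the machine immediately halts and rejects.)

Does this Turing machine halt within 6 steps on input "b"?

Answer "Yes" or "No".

Execution trace:
Initial: [r0]b
Step 1: δ(r0, b) = (r1, b, R) → b[r1]□
Step 2: δ(r1, □) = (r0, b, L) → [r0]bb
Step 3: δ(r0, b) = (r1, b, R) → b[r1]b
Step 4: δ(r1, b) = (r0, □, L) → [r0]b□
Step 5: δ(r0, b) = (r1, b, R) → b[r1]□
Step 6: δ(r1, □) = (r0, b, L) → [r0]bb

The machine has not reached a halting state after 6 steps.
The machine did not halt within the 6-step bound.

Answer: No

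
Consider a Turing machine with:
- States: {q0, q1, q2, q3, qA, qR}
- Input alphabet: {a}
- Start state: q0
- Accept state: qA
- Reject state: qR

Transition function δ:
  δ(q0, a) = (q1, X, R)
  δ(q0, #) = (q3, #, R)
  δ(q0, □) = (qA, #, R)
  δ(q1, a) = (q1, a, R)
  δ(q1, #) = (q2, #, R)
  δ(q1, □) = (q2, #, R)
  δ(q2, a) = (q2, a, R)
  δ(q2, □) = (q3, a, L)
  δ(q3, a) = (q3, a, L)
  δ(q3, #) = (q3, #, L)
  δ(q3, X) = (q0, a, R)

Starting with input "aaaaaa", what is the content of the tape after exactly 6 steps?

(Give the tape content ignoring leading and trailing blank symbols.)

Execution trace:
Initial: [q0]aaaaaa
Step 1: δ(q0, a) = (q1, X, R) → X[q1]aaaaa
Step 2: δ(q1, a) = (q1, a, R) → Xa[q1]aaaa
Step 3: δ(q1, a) = (q1, a, R) → Xaa[q1]aaa
Step 4: δ(q1, a) = (q1, a, R) → Xaaa[q1]aa
Step 5: δ(q1, a) = (q1, a, R) → Xaaaa[q1]a
Step 6: δ(q1, a) = (q1, a, R) → Xaaaaa[q1]□

After 6 steps, the tape (ignoring leading/trailing blanks) is: Xaaaaa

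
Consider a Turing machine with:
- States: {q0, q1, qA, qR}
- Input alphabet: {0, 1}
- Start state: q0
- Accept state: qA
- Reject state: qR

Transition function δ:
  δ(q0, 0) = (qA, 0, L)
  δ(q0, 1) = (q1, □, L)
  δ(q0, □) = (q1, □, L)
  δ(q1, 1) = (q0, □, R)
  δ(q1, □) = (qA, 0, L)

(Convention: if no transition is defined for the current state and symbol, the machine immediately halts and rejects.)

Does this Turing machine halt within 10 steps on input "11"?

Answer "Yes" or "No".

Execution trace:
Initial: [q0]11
Step 1: δ(q0, 1) = (q1, □, L) → [q1]□□1
Step 2: δ(q1, □) = (qA, 0, L) → [qA]□0□1

The machine reaches the accept state qA and halts.
The machine halted after 2 steps (within the 10-step bound).

Answer: Yes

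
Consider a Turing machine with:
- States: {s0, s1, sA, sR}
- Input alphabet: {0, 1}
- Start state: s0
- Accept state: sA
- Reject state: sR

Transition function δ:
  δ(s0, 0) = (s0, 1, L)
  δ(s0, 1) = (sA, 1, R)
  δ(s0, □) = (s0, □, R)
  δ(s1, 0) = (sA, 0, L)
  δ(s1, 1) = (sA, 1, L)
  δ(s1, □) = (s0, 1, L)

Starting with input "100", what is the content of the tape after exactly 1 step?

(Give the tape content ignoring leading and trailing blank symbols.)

Execution trace:
Initial: [s0]100
Step 1: δ(s0, 1) = (sA, 1, R) → 1[sA]00

The machine reaches the accept state sA and halts.

After 1 step, the tape (ignoring leading/trailing blanks) is: 100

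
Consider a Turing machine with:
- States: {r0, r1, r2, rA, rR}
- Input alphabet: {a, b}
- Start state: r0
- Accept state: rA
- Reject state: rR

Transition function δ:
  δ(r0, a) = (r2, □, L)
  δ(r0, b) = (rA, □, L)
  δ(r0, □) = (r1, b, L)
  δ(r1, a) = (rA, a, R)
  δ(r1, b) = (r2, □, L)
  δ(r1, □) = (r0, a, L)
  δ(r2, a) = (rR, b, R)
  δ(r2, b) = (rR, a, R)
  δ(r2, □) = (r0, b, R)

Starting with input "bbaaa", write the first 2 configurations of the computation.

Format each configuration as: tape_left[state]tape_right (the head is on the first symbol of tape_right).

Transitions applied:
Step 1: δ(r0, b) = (rA, □, L)

The first 2 configurations are:
[r0]bbaaa ⊢ [rA]□□baaa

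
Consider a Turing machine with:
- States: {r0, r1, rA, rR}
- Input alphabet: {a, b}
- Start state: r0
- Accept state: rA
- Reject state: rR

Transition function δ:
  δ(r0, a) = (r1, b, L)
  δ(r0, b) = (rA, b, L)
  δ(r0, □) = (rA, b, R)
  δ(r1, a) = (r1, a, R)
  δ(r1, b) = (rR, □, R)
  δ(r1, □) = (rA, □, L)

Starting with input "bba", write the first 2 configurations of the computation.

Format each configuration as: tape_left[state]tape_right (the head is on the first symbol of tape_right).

Transitions applied:
Step 1: δ(r0, b) = (rA, b, L)

The first 2 configurations are:
[r0]bba ⊢ [rA]□bba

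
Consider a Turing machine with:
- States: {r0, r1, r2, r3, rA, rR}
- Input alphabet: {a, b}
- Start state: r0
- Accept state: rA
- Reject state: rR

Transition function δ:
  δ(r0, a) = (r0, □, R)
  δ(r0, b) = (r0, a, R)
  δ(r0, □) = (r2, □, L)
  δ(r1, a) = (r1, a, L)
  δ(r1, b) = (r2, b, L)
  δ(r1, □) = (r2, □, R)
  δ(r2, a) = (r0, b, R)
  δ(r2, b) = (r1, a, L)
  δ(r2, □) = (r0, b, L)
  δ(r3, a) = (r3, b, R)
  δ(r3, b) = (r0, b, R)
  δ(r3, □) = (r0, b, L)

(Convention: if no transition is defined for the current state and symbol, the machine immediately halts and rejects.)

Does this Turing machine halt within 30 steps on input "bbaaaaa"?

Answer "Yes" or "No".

Execution trace:
Initial: [r0]bbaaaaa
Step 1: δ(r0, b) = (r0, a, R) → a[r0]baaaaa
Step 2: δ(r0, b) = (r0, a, R) → aa[r0]aaaaa
Step 3: δ(r0, a) = (r0, □, R) → aa□[r0]aaaa
Step 4: δ(r0, a) = (r0, □, R) → aa□□[r0]aaa
Step 5: δ(r0, a) = (r0, □, R) → aa□□□[r0]aa
Step 6: δ(r0, a) = (r0, □, R) → aa□□□□[r0]a
Step 7: δ(r0, a) = (r0, □, R) → aa□□□□□[r0]□
Step 8: δ(r0, □) = (r2, □, L) → aa□□□□[r2]□□
Step 9: δ(r2, □) = (r0, b, L) → aa□□□[r0]□b□
Step 10: δ(r0, □) = (r2, □, L) → aa□□[r2]□□b□
Step 11: δ(r2, □) = (r0, b, L) → aa□[r0]□b□b□
Step 12: δ(r0, □) = (r2, □, L) → aa[r2]□□b□b□
Step 13: δ(r2, □) = (r0, b, L) → a[r0]ab□b□b□
Step 14: δ(r0, a) = (r0, □, R) → a□[r0]b□b□b□
Step 15: δ(r0, b) = (r0, a, R) → a□a[r0]□b□b□
Step 16: δ(r0, □) = (r2, □, L) → a□[r2]a□b□b□
Step 17: δ(r2, a) = (r0, b, R) → a□b[r0]□b□b□
Step 18: δ(r0, □) = (r2, □, L) → a□[r2]b□b□b□
Step 19: δ(r2, b) = (r1, a, L) → a[r1]□a□b□b□
Step 20: δ(r1, □) = (r2, □, R) → a□[r2]a□b□b□
Step 21: δ(r2, a) = (r0, b, R) → a□b[r0]□b□b□
Step 22: δ(r0, □) = (r2, □, L) → a□[r2]b□b□b□
Step 23: δ(r2, b) = (r1, a, L) → a[r1]□a□b□b□
Step 24: δ(r1, □) = (r2, □, R) → a□[r2]a□b□b□
Step 25: δ(r2, a) = (r0, b, R) → a□b[r0]□b□b□
Step 26: δ(r0, □) = (r2, □, L) → a□[r2]b□b□b□
Step 27: δ(r2, b) = (r1, a, L) → a[r1]□a□b□b□
Step 28: δ(r1, □) = (r2, □, R) → a□[r2]a□b□b□
Step 29: δ(r2, a) = (r0, b, R) → a□b[r0]□b□b□
Step 30: δ(r0, □) = (r2, □, L) → a□[r2]b□b□b□

The machine has not reached a halting state after 30 steps.
The machine did not halt within the 30-step bound.

Answer: No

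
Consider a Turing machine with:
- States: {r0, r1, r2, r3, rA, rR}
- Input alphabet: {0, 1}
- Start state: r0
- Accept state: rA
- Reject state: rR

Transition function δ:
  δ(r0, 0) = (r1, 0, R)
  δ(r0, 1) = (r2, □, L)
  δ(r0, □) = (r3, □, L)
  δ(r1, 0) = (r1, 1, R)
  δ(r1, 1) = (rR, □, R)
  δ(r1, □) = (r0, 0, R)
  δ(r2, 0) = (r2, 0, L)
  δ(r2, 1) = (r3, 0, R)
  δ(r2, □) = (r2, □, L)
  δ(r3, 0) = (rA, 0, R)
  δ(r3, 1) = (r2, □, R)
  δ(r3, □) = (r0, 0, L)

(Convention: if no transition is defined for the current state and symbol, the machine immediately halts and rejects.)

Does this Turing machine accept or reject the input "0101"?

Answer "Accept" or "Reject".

Execution trace:
Initial: [r0]0101
Step 1: δ(r0, 0) = (r1, 0, R) → 0[r1]101
Step 2: δ(r1, 1) = (rR, □, R) → 0□[rR]01

The machine reaches the reject state rR and halts.

Answer: Reject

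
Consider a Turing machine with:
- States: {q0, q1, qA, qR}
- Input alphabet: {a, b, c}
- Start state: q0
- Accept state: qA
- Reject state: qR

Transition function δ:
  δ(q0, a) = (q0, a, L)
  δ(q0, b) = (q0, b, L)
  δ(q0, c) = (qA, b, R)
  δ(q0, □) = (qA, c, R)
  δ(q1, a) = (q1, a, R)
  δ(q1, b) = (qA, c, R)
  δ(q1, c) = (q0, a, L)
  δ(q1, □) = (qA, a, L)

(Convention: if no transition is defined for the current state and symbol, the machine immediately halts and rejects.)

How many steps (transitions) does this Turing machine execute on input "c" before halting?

Execution trace:
Initial: [q0]c
Step 1: δ(q0, c) = (qA, b, R) → b[qA]□

The machine reaches the accept state qA and halts.

The machine executed 1 step before halting.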